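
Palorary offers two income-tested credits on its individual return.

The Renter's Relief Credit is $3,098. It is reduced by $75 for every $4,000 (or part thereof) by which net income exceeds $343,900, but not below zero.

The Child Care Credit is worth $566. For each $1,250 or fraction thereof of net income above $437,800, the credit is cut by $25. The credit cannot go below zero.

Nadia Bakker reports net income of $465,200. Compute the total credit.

Renter's Relief Credit: income exceeds $343,900 by $121,300, which is 31 full-or-partial $4,000 increments; reduction = 31 × $75 = $2,325, leaving $773.
Child Care Credit: income exceeds $437,800 by $27,400, which is 22 full-or-partial $1,250 increments; reduction = 22 × $25 = $550, leaving $16.
Total: $773 + $16 = $789.

$789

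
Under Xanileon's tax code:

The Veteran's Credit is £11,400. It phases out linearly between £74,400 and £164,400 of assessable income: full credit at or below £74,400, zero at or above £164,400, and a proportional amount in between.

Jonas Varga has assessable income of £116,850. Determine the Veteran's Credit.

£6,023

Veteran's Credit: £116,850 is £42,450 into a £90,000 phase-out range, leaving 47,550/90,000 of the credit: £11,400 × 47,550/90,000 = £6,023.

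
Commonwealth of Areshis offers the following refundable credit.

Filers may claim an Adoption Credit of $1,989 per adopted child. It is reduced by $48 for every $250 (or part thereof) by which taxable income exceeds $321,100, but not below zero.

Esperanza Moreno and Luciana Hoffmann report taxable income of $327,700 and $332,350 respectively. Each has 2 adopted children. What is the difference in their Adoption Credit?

Esperanza ($327,700): Adoption Credit: base = 2 × $1,989 = $3,978. income exceeds $321,100 by $6,600, which is 27 full-or-partial $250 increments; reduction = 27 × $48 = $1,296, leaving $2,682.
Luciana ($332,350): Adoption Credit: base = 2 × $1,989 = $3,978. income exceeds $321,100 by $11,250, which is 45 full-or-partial $250 increments; reduction = 45 × $48 = $2,160, leaving $1,818.
Difference: |$2,682 − $1,818| = $864.

$864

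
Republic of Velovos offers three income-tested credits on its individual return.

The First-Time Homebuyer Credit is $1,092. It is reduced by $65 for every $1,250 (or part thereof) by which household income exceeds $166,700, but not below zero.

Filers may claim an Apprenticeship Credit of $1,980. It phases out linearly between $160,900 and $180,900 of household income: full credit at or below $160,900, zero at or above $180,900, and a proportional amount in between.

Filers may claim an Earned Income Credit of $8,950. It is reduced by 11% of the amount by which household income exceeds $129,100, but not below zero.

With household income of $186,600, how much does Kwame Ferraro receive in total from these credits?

$2,677

First-Time Homebuyer Credit: income exceeds $166,700 by $19,900, which is 16 full-or-partial $1,250 increments; reduction = 16 × $65 = $1,040, leaving $52.
Apprenticeship Credit: $186,600 is at or above $180,900, so the credit is $0.
Earned Income Credit: 11% of the $57,500 excess over $129,100 is $6,325; credit = $8,950 − $6,325 = $2,625.
Total: $52 + $0 + $2,625 = $2,677.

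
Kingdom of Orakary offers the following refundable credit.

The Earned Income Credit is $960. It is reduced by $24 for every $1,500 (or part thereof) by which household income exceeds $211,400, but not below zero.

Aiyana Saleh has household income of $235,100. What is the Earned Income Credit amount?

$576

Earned Income Credit: income exceeds $211,400 by $23,700, which is 16 full-or-partial $1,500 increments; reduction = 16 × $24 = $384, leaving $576.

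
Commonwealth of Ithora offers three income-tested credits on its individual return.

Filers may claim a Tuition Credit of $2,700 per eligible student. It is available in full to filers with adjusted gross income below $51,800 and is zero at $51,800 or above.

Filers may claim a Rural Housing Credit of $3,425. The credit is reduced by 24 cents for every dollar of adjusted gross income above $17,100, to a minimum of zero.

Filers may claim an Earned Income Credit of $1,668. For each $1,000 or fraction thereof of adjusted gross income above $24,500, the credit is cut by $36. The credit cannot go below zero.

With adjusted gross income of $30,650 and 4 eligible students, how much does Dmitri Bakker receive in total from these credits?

$12,389

Tuition Credit: base = 4 × $2,700 = $10,800. $30,650 is below the $51,800 cutoff, so the full $10,800 applies.
Rural Housing Credit: 24% of the $13,550 excess over $17,100 is $3,252; credit = $3,425 − $3,252 = $173.
Earned Income Credit: income exceeds $24,500 by $6,150, which is 7 full-or-partial $1,000 increments; reduction = 7 × $36 = $252, leaving $1,416.
Total: $10,800 + $173 + $1,416 = $12,389.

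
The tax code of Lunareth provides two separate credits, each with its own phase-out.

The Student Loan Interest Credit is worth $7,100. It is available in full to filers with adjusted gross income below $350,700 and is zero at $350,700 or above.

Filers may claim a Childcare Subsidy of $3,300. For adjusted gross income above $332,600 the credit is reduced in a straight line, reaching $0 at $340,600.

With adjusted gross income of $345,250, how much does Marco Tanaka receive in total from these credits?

$7,100

Student Loan Interest Credit: $345,250 is below the $350,700 cutoff, so the full $7,100 applies.
Childcare Subsidy: $345,250 is at or above $340,600, so the credit is $0.
Total: $7,100 + $0 = $7,100.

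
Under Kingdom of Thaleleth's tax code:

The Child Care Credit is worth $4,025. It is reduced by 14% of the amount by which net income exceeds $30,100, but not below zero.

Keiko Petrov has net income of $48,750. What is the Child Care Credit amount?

$1,414

Child Care Credit: 14% of the $18,650 excess over $30,100 is $2,611; credit = $4,025 − $2,611 = $1,414.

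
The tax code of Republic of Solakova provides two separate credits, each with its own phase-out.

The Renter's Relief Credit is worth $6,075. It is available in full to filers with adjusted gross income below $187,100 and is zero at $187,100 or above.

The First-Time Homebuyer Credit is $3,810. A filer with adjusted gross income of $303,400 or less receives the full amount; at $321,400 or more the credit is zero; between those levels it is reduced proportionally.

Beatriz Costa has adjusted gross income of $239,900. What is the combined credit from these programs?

Renter's Relief Credit: $239,900 meets or exceeds the $187,100 cutoff, so the credit is $0.
First-Time Homebuyer Credit: $239,900 is at or below the $303,400 threshold, so the full $3,810 applies.
Total: $0 + $3,810 = $3,810.

$3,810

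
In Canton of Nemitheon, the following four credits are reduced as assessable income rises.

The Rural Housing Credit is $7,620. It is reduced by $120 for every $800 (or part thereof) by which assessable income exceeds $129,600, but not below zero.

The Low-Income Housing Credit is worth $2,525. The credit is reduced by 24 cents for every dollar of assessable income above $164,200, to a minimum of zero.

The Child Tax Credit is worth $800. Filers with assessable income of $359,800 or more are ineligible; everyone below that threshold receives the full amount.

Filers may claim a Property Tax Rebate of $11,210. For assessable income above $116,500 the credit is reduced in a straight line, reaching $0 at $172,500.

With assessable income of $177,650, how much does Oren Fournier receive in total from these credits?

Rural Housing Credit: income exceeds $129,600 by $48,050, which is 61 full-or-partial $800 increments; reduction = 61 × $120 = $7,320, leaving $300.
Low-Income Housing Credit: 24% of the $13,450 excess over $164,200 is $3,228 ≥ base, so the credit is $0.
Child Tax Credit: $177,650 is below the $359,800 cutoff, so the full $800 applies.
Property Tax Rebate: $177,650 is at or above $172,500, so the credit is $0.
Total: $300 + $0 + $800 + $0 = $1,100.

$1,100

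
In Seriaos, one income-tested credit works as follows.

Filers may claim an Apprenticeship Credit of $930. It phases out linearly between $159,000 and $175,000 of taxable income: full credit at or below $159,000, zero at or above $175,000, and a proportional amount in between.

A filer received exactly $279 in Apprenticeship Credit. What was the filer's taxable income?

$170,200

$279 is 279/930 of the full $930, so 651/930 of the $16,000 range has been used: income = $159,000 + $16,000 × 651/930 = $170,200.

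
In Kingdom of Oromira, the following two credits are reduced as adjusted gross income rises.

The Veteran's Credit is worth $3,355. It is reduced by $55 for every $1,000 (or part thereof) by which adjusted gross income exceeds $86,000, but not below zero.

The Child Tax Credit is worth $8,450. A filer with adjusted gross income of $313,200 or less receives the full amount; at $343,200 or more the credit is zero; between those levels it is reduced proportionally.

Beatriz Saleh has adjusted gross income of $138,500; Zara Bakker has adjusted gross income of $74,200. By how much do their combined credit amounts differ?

Beatriz ($138,500): Veteran's Credit: income exceeds $86,000 by $52,500, which is 53 full-or-partial $1,000 increments; reduction = 53 × $55 = $2,915, leaving $440. Child Tax Credit: $138,500 is at or below the $313,200 threshold, so the full $8,450 applies. total $440 + $8,450 = $8,890
Zara ($74,200): Veteran's Credit: $74,200 is at or below the $86,000 threshold, so the full $3,355 applies. Child Tax Credit: $74,200 is at or below the $313,200 threshold, so the full $8,450 applies. total $3,355 + $8,450 = $11,805
Difference: |$8,890 − $11,805| = $2,915.

$2,915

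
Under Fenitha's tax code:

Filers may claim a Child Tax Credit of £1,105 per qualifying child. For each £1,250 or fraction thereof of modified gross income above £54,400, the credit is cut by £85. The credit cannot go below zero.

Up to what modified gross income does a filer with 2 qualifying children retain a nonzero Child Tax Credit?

Full credit = 2 × £1,105 = £2,210.
After 25 increments the reduction is 25 × £85 = £2,125, leaving £85; one more increment wipes it out. Increment 25 ends at excess 25 × £1,250 = £31,250, so the highest qualifying income is £54,400 + £31,250 = £85,650.

£85,650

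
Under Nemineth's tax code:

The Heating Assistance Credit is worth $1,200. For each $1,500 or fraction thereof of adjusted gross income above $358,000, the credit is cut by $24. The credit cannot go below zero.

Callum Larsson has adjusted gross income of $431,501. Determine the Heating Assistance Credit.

Heating Assistance Credit: income exceeds $358,000 by $73,501 → 50 increments × $24 = $1,200 ≥ base, so the credit is $0.

$0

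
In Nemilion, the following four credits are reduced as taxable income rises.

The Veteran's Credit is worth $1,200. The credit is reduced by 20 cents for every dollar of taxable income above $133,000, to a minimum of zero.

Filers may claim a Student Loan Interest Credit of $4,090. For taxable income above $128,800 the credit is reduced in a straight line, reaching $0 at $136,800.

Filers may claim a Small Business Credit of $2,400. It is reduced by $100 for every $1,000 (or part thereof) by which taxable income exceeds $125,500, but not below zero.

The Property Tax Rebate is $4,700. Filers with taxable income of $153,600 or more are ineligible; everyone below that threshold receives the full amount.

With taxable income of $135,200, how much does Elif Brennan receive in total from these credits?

$7,678

Veteran's Credit: 20% of the $2,200 excess over $133,000 is $440; credit = $1,200 − $440 = $760.
Student Loan Interest Credit: $135,200 is $6,400 into a $8,000 phase-out range, leaving 1,600/8,000 of the credit: $4,090 × 1,600/8,000 = $818.
Small Business Credit: income exceeds $125,500 by $9,700, which is 10 full-or-partial $1,000 increments; reduction = 10 × $100 = $1,000, leaving $1,400.
Property Tax Rebate: $135,200 is below the $153,600 cutoff, so the full $4,700 applies.
Total: $760 + $818 + $1,400 + $4,700 = $7,678.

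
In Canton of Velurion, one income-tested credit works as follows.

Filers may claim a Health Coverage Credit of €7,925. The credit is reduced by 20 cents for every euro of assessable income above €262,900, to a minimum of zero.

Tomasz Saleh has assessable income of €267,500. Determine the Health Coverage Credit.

Health Coverage Credit: 20% of the €4,600 excess over €262,900 is €920; credit = €7,925 − €920 = €7,005.

€7,005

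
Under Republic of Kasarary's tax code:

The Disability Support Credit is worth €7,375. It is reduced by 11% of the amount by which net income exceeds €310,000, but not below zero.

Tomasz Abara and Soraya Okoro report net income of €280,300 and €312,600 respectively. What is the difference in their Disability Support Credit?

€286

Tomasz (€280,300): Disability Support Credit: €280,300 is at or below the €310,000 threshold, so the full €7,375 applies.
Soraya (€312,600): Disability Support Credit: 11% of the €2,600 excess over €310,000 is €286; credit = €7,375 − €286 = €7,089.
Difference: |€7,375 − €7,089| = €286.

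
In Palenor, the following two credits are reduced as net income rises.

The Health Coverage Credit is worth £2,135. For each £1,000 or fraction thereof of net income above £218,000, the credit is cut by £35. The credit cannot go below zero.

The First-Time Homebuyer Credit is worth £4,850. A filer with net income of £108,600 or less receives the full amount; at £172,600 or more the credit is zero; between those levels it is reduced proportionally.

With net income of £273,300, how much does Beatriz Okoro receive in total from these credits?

£175

Health Coverage Credit: income exceeds £218,000 by £55,300, which is 56 full-or-partial £1,000 increments; reduction = 56 × £35 = £1,960, leaving £175.
First-Time Homebuyer Credit: £273,300 is at or above £172,600, so the credit is £0.
Total: £175 + £0 = £175.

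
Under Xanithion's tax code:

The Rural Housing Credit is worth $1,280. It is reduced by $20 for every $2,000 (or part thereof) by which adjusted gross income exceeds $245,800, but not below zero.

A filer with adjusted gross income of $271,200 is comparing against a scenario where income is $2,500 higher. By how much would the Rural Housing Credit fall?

At $271,200 — income exceeds $245,800 by $25,400, which is 13 full-or-partial $2,000 increments; reduction = 13 × $20 = $260, leaving $1,020.
At $273,700 — income exceeds $245,800 by $27,900, which is 14 full-or-partial $2,000 increments; reduction = 14 × $20 = $280, leaving $1,000.
Lost: $1,020 − $1,000 = $20.

$20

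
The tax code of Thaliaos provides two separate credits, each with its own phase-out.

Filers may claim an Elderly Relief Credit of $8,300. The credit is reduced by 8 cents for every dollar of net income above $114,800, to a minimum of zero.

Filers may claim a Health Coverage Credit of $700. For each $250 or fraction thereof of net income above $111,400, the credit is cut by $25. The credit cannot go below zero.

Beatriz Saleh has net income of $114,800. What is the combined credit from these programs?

$8,650

Elderly Relief Credit: $114,800 is at or below the $114,800 threshold, so the full $8,300 applies.
Health Coverage Credit: income exceeds $111,400 by $3,400, which is 14 full-or-partial $250 increments; reduction = 14 × $25 = $350, leaving $350.
Total: $8,300 + $350 = $8,650.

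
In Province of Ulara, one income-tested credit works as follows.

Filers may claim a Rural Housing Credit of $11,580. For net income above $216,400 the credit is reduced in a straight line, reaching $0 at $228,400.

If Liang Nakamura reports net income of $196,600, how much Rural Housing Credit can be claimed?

$11,580

Rural Housing Credit: $196,600 is at or below the $216,400 threshold, so the full $11,580 applies.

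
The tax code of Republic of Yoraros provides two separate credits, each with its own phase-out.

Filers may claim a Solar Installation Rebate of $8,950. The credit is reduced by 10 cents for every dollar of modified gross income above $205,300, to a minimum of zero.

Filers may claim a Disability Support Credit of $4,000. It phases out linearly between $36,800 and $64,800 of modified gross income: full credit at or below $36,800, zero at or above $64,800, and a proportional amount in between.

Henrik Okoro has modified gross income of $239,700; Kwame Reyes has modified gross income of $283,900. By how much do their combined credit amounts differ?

Henrik ($239,700): Solar Installation Rebate: 10% of the $34,400 excess over $205,300 is $3,440; credit = $8,950 − $3,440 = $5,510. Disability Support Credit: $239,700 is at or above $64,800, so the credit is $0. total $5,510 + $0 = $5,510
Kwame ($283,900): Solar Installation Rebate: 10% of the $78,600 excess over $205,300 is $7,860; credit = $8,950 − $7,860 = $1,090. Disability Support Credit: $283,900 is at or above $64,800, so the credit is $0. total $1,090 + $0 = $1,090
Difference: |$5,510 − $1,090| = $4,420.

$4,420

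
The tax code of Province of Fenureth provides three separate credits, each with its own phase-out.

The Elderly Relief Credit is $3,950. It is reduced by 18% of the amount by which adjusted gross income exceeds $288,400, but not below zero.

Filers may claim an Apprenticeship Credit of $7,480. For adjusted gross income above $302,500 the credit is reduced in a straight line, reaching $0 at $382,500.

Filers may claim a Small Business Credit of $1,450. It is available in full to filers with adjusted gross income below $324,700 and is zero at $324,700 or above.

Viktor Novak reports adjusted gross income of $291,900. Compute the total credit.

Elderly Relief Credit: 18% of the $3,500 excess over $288,400 is $630; credit = $3,950 − $630 = $3,320.
Apprenticeship Credit: $291,900 is at or below the $302,500 threshold, so the full $7,480 applies.
Small Business Credit: $291,900 is below the $324,700 cutoff, so the full $1,450 applies.
Total: $3,320 + $7,480 + $1,450 = $12,250.

$12,250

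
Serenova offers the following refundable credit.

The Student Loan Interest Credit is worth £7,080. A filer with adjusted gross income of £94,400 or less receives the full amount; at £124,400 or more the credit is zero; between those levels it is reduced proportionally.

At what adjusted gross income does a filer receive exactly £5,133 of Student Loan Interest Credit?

£5,133 is 5,133/7,080 of the full £7,080, so 1,947/7,080 of the £30,000 range has been used: income = £94,400 + £30,000 × 1,947/7,080 = £102,650.

£102,650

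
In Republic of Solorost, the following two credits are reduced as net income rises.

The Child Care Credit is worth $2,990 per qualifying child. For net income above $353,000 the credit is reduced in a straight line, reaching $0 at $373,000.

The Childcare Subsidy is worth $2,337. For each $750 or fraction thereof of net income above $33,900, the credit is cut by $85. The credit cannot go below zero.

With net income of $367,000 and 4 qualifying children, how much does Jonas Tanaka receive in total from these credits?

Child Care Credit: base = 4 × $2,990 = $11,960. $367,000 is $14,000 into a $20,000 phase-out range, leaving 6,000/20,000 of the credit: $11,960 × 6,000/20,000 = $3,588.
Childcare Subsidy: income exceeds $33,900 by $333,100 → 445 increments × $85 = $37,825 ≥ base, so the credit is $0.
Total: $3,588 + $0 = $3,588.

$3,588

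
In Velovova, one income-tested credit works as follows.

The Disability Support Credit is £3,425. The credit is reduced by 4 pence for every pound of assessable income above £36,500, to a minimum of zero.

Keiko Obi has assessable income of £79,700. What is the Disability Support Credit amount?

Disability Support Credit: 4% of the £43,200 excess over £36,500 is £1,728; credit = £3,425 − £1,728 = £1,697.

£1,697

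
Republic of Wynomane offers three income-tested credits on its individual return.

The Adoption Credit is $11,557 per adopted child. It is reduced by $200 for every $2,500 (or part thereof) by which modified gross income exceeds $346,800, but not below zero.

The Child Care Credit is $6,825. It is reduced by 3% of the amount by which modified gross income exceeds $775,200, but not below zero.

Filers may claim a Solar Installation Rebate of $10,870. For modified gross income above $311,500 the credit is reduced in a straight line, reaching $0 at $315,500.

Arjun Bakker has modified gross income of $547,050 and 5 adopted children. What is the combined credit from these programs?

$48,410

Adoption Credit: base = 5 × $11,557 = $57,785. income exceeds $346,800 by $200,250, which is 81 full-or-partial $2,500 increments; reduction = 81 × $200 = $16,200, leaving $41,585.
Child Care Credit: $547,050 is at or below the $775,200 threshold, so the full $6,825 applies.
Solar Installation Rebate: $547,050 is at or above $315,500, so the credit is $0.
Total: $41,585 + $6,825 + $0 = $48,410.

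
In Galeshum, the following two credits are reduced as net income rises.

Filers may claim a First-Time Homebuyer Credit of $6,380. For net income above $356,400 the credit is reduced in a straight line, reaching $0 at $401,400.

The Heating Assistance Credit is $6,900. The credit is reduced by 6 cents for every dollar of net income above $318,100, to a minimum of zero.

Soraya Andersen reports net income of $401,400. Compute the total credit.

$1,902

First-Time Homebuyer Credit: $401,400 is at or above $401,400, so the credit is $0.
Heating Assistance Credit: 6% of the $83,300 excess over $318,100 is $4,998; credit = $6,900 − $4,998 = $1,902.
Total: $0 + $1,902 = $1,902.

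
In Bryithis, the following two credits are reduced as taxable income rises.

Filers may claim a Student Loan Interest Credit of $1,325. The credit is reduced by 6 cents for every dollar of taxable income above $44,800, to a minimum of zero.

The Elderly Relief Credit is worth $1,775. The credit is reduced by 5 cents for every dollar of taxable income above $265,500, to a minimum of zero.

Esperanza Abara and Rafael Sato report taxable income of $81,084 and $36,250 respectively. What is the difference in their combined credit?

Esperanza ($81,084): Student Loan Interest Credit: 6% of the $36,284 excess over $44,800 is $2,177.04 ≥ base, so the credit is $0. Elderly Relief Credit: $81,084 is at or below the $265,500 threshold, so the full $1,775 applies. total $0 + $1,775 = $1,775
Rafael ($36,250): Student Loan Interest Credit: $36,250 is at or below the $44,800 threshold, so the full $1,325 applies. Elderly Relief Credit: $36,250 is at or below the $265,500 threshold, so the full $1,775 applies. total $1,325 + $1,775 = $3,100
Difference: |$1,775 − $3,100| = $1,325.

$1,325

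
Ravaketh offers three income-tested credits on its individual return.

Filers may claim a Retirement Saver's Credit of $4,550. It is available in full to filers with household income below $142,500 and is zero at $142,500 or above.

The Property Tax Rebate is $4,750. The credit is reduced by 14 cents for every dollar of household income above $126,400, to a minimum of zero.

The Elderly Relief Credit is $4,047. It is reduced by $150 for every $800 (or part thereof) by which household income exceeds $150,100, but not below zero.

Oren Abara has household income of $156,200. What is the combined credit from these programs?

Retirement Saver's Credit: $156,200 meets or exceeds the $142,500 cutoff, so the credit is $0.
Property Tax Rebate: 14% of the $29,800 excess over $126,400 is $4,172; credit = $4,750 − $4,172 = $578.
Elderly Relief Credit: income exceeds $150,100 by $6,100, which is 8 full-or-partial $800 increments; reduction = 8 × $150 = $1,200, leaving $2,847.
Total: $0 + $578 + $2,847 = $3,425.

$3,425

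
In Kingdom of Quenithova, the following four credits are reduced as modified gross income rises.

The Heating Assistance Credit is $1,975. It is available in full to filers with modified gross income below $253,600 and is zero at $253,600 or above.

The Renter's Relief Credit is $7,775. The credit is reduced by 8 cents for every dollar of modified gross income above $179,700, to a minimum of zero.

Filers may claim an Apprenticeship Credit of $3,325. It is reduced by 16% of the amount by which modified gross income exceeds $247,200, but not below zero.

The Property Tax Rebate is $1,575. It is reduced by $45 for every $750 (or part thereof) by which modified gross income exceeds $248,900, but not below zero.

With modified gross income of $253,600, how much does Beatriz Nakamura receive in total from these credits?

$5,424

Heating Assistance Credit: $253,600 meets or exceeds the $253,600 cutoff, so the credit is $0.
Renter's Relief Credit: 8% of the $73,900 excess over $179,700 is $5,912; credit = $7,775 − $5,912 = $1,863.
Apprenticeship Credit: 16% of the $6,400 excess over $247,200 is $1,024; credit = $3,325 − $1,024 = $2,301.
Property Tax Rebate: income exceeds $248,900 by $4,700, which is 7 full-or-partial $750 increments; reduction = 7 × $45 = $315, leaving $1,260.
Total: $0 + $1,863 + $2,301 + $1,260 = $5,424.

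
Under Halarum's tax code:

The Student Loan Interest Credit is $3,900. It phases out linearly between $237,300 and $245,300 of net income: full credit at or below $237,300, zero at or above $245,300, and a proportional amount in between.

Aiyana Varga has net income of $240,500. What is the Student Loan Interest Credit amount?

Student Loan Interest Credit: $240,500 is $3,200 into a $8,000 phase-out range, leaving 4,800/8,000 of the credit: $3,900 × 4,800/8,000 = $2,340.

$2,340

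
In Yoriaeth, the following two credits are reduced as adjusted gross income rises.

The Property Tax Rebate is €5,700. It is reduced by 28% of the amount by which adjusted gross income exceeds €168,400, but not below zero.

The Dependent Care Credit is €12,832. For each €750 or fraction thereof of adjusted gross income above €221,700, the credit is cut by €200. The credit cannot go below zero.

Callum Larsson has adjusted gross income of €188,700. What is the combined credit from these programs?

€12,848

Property Tax Rebate: 28% of the €20,300 excess over €168,400 is €5,684; credit = €5,700 − €5,684 = €16.
Dependent Care Credit: €188,700 is at or below the €221,700 threshold, so the full €12,832 applies.
Total: €16 + €12,832 = €12,848.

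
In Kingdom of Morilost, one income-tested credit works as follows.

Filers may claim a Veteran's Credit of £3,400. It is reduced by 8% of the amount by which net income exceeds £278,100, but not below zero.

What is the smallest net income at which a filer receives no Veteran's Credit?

The credit falls by 8% of each pound above £278,100, so it reaches zero when the excess is £3,400 / 8% = £42,500: income = £278,100 + £42,500 = £320,600.

£320,600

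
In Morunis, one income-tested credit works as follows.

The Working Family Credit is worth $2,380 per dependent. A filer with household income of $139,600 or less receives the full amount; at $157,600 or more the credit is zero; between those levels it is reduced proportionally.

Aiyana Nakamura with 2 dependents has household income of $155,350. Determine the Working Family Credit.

$595

Working Family Credit: base = 2 × $2,380 = $4,760. $155,350 is $15,750 into a $18,000 phase-out range, leaving 2,250/18,000 of the credit: $4,760 × 2,250/18,000 = $595.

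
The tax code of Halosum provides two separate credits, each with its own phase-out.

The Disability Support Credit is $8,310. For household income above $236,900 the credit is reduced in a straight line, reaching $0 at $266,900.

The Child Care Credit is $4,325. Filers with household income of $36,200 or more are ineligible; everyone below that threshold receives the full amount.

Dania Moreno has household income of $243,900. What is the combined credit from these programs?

$6,371

Disability Support Credit: $243,900 is $7,000 into a $30,000 phase-out range, leaving 23,000/30,000 of the credit: $8,310 × 23,000/30,000 = $6,371.
Child Care Credit: $243,900 meets or exceeds the $36,200 cutoff, so the credit is $0.
Total: $6,371 + $0 = $6,371.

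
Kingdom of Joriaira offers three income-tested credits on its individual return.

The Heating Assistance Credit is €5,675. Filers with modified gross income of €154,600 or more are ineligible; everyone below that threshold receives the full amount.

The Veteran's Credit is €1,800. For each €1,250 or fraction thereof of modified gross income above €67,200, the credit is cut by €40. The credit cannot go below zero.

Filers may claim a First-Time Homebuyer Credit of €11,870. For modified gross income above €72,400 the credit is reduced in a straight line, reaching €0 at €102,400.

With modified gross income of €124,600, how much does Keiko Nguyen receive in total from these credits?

Heating Assistance Credit: €124,600 is below the €154,600 cutoff, so the full €5,675 applies.
Veteran's Credit: income exceeds €67,200 by €57,400 → 46 increments × €40 = €1,840 ≥ base, so the credit is €0.
First-Time Homebuyer Credit: €124,600 is at or above €102,400, so the credit is €0.
Total: €5,675 + €0 + €0 = €5,675.

€5,675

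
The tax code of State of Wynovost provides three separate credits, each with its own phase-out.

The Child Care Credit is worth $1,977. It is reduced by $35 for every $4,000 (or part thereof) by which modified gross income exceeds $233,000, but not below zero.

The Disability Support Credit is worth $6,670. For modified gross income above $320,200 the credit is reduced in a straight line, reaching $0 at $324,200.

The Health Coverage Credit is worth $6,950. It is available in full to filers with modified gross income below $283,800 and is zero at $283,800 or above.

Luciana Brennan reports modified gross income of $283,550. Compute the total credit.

$15,142

Child Care Credit: income exceeds $233,000 by $50,550, which is 13 full-or-partial $4,000 increments; reduction = 13 × $35 = $455, leaving $1,522.
Disability Support Credit: $283,550 is at or below the $320,200 threshold, so the full $6,670 applies.
Health Coverage Credit: $283,550 is below the $283,800 cutoff, so the full $6,950 applies.
Total: $1,522 + $6,670 + $6,950 = $15,142.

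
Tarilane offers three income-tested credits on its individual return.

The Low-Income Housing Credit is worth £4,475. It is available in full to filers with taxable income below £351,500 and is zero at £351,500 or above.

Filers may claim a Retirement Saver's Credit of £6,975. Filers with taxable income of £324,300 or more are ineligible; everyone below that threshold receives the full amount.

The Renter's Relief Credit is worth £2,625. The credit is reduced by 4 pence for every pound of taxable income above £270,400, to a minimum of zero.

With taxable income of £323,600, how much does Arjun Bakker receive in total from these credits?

£11,947

Low-Income Housing Credit: £323,600 is below the £351,500 cutoff, so the full £4,475 applies.
Retirement Saver's Credit: £323,600 is below the £324,300 cutoff, so the full £6,975 applies.
Renter's Relief Credit: 4% of the £53,200 excess over £270,400 is £2,128; credit = £2,625 − £2,128 = £497.
Total: £4,475 + £6,975 + £497 = £11,947.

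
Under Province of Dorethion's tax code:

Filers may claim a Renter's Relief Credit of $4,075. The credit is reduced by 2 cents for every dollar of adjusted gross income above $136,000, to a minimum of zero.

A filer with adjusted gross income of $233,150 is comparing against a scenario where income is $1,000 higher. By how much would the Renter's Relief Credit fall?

At $233,150 — 2% of the $97,150 excess over $136,000 is $1,943; credit = $4,075 − $1,943 = $2,132.
At $234,150 — 2% of the $98,150 excess over $136,000 is $1,963; credit = $4,075 − $1,963 = $2,112.
Lost: $2,132 − $2,112 = $20.

$20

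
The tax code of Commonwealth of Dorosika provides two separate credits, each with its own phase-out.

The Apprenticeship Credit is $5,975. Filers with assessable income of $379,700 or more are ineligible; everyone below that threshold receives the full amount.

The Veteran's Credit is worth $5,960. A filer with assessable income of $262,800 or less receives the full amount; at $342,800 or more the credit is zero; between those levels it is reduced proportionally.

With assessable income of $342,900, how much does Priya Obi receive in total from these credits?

$5,975

Apprenticeship Credit: $342,900 is below the $379,700 cutoff, so the full $5,975 applies.
Veteran's Credit: $342,900 is at or above $342,800, so the credit is $0.
Total: $5,975 + $0 = $5,975.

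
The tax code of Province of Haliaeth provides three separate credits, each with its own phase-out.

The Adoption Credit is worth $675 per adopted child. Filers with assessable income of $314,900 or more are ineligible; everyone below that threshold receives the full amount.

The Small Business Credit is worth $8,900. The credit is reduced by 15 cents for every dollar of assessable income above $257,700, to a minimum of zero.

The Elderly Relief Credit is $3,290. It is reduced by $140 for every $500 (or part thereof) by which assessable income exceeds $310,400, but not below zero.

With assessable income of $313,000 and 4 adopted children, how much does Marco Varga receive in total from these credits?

Adoption Credit: base = 4 × $675 = $2,700. $313,000 is below the $314,900 cutoff, so the full $2,700 applies.
Small Business Credit: 15% of the $55,300 excess over $257,700 is $8,295; credit = $8,900 − $8,295 = $605.
Elderly Relief Credit: income exceeds $310,400 by $2,600, which is 6 full-or-partial $500 increments; reduction = 6 × $140 = $840, leaving $2,450.
Total: $2,700 + $605 + $2,450 = $5,755.

$5,755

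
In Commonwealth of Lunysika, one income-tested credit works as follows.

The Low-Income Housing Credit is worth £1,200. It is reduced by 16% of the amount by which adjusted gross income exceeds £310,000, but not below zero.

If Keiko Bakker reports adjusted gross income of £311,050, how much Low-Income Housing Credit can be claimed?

Low-Income Housing Credit: 16% of the £1,050 excess over £310,000 is £168; credit = £1,200 − £168 = £1,032.

£1,032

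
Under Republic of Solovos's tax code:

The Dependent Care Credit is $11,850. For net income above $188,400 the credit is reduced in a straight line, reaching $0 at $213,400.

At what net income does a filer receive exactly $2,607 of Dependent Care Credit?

$207,900

$2,607 is 2,607/11,850 of the full $11,850, so 9,243/11,850 of the $25,000 range has been used: income = $188,400 + $25,000 × 9,243/11,850 = $207,900.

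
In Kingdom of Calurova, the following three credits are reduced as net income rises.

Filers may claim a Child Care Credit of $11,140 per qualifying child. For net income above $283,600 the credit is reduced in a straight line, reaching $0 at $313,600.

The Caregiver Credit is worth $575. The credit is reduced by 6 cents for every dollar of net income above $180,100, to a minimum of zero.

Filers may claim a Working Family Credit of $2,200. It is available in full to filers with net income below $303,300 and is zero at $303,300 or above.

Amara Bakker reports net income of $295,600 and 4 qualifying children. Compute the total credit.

$28,936

Child Care Credit: base = 4 × $11,140 = $44,560. $295,600 is $12,000 into a $30,000 phase-out range, leaving 18,000/30,000 of the credit: $44,560 × 18,000/30,000 = $26,736.
Caregiver Credit: 6% of the $115,500 excess over $180,100 is $6,930 ≥ base, so the credit is $0.
Working Family Credit: $295,600 is below the $303,300 cutoff, so the full $2,200 applies.
Total: $26,736 + $0 + $2,200 = $28,936.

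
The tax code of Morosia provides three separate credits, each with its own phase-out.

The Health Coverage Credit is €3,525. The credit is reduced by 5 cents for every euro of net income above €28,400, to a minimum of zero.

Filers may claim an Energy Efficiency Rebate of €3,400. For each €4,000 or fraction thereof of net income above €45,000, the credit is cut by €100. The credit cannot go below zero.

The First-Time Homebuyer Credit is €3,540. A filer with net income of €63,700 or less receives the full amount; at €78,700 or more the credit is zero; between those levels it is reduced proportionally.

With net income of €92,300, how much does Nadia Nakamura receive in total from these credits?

€2,530

Health Coverage Credit: 5% of the €63,900 excess over €28,400 is €3,195; credit = €3,525 − €3,195 = €330.
Energy Efficiency Rebate: income exceeds €45,000 by €47,300, which is 12 full-or-partial €4,000 increments; reduction = 12 × €100 = €1,200, leaving €2,200.
First-Time Homebuyer Credit: €92,300 is at or above €78,700, so the credit is €0.
Total: €330 + €2,200 + €0 = €2,530.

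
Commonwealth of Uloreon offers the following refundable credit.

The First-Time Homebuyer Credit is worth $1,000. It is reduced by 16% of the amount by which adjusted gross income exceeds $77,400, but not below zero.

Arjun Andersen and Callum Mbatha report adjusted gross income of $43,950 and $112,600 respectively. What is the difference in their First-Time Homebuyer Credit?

$1,000

Arjun ($43,950): First-Time Homebuyer Credit: $43,950 is at or below the $77,400 threshold, so the full $1,000 applies.
Callum ($112,600): First-Time Homebuyer Credit: 16% of the $35,200 excess over $77,400 is $5,632 ≥ base, so the credit is $0.
Difference: |$1,000 − $0| = $1,000.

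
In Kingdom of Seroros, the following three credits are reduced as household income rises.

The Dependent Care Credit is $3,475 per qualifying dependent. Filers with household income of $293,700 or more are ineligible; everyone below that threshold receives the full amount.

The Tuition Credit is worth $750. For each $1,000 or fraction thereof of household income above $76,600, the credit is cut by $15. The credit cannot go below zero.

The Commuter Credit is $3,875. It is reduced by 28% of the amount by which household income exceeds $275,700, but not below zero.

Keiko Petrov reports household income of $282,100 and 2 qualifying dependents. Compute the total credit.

$9,033

Dependent Care Credit: base = 2 × $3,475 = $6,950. $282,100 is below the $293,700 cutoff, so the full $6,950 applies.
Tuition Credit: income exceeds $76,600 by $205,500 → 206 increments × $15 = $3,090 ≥ base, so the credit is $0.
Commuter Credit: 28% of the $6,400 excess over $275,700 is $1,792; credit = $3,875 − $1,792 = $2,083.
Total: $6,950 + $0 + $2,083 = $9,033.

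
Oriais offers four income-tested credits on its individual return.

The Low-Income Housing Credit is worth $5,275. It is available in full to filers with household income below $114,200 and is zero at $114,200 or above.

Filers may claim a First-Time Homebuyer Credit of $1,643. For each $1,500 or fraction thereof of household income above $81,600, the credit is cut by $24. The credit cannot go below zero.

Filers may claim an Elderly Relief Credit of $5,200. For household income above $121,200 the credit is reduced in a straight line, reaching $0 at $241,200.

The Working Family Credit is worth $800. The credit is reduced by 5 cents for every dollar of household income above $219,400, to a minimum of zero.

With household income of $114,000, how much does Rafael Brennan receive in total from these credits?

$12,390

Low-Income Housing Credit: $114,000 is below the $114,200 cutoff, so the full $5,275 applies.
First-Time Homebuyer Credit: income exceeds $81,600 by $32,400, which is 22 full-or-partial $1,500 increments; reduction = 22 × $24 = $528, leaving $1,115.
Elderly Relief Credit: $114,000 is at or below the $121,200 threshold, so the full $5,200 applies.
Working Family Credit: $114,000 is at or below the $219,400 threshold, so the full $800 applies.
Total: $5,275 + $1,115 + $5,200 + $800 = $12,390.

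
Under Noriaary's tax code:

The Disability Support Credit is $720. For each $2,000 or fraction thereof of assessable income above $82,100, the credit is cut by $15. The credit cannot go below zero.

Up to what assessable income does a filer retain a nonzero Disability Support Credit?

After 47 increments the reduction is 47 × $15 = $705, leaving $15; one more increment wipes it out. Increment 47 ends at excess 47 × $2,000 = $94,000, so the highest qualifying income is $82,100 + $94,000 = $176,100.

$176,100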